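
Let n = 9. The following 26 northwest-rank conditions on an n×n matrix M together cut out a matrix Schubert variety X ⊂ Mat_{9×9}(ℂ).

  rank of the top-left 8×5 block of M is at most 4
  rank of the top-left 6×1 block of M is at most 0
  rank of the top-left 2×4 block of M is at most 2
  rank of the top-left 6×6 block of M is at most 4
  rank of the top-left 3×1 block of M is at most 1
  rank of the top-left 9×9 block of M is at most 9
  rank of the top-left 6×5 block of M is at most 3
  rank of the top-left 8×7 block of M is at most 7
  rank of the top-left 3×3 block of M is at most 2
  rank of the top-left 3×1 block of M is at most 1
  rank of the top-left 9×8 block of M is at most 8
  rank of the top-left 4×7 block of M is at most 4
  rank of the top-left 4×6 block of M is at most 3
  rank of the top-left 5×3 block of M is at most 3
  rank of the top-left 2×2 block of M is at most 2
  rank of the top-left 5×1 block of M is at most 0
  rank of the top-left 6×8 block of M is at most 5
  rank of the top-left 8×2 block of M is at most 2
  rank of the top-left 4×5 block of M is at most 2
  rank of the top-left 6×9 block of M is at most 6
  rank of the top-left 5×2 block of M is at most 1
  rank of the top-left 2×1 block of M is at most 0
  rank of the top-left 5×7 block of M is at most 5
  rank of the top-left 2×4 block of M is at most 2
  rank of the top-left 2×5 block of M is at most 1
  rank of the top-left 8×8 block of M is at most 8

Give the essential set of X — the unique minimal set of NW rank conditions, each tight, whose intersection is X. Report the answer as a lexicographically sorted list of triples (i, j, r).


Reconstructing r_w from the 26 given conditions:

  i=1: 0 1 1 1 1 1 1 1 1
  i=2: 0 1 1 1 1 2 2 2 2
  i=3: 0 1 2 2 2 3 3 3 3
  i=4: 0 1 2 2 2 3 4 4 4
  i=5: 0 1 2 3 3 4 5 5 5
  i=6: 0 1 2 3 3 4 5 5 6
  i=7: 1 2 3 4 4 5 6 6 7
  i=8: 1 2 3 4 4 5 6 7 8
  i=9: 1 2 3 4 5 6 7 8 9

giving w = (2, 6, 3, 7, 4, 9, 1, 8, 5) via Δ²R.

D(w) has 14 cells with 6 SE-corners; essential set:

[(2, 5, 1), (4, 5, 2), (6, 1, 0), (6, 5, 3), (6, 8, 5), (8, 5, 4)]


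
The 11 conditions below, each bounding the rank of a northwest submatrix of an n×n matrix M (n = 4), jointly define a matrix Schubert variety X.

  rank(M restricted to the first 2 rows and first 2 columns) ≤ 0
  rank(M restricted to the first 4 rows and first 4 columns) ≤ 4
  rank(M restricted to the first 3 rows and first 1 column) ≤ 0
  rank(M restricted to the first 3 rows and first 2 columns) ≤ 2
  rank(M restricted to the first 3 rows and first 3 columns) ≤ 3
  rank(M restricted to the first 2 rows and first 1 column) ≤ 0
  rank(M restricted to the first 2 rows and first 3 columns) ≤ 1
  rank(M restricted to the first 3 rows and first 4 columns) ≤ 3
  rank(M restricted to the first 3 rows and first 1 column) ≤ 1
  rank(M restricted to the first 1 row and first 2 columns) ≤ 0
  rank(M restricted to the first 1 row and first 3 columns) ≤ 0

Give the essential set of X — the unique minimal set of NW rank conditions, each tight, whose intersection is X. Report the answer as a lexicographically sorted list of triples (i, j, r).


Reconstructing r_w from the 11 given conditions:

  i=1: 0, 0, 0, 1
  i=2: 0, 0, 1, 2
  i=3: 0, 1, 2, 3
  i=4: 1, 2, 3, 4

so w = (4, 3, 2, 1).

3 SE-corners of the 6-cell Rothe diagram give Ess(w):

[(1, 3, 0), (2, 2, 0), (3, 1, 0)]


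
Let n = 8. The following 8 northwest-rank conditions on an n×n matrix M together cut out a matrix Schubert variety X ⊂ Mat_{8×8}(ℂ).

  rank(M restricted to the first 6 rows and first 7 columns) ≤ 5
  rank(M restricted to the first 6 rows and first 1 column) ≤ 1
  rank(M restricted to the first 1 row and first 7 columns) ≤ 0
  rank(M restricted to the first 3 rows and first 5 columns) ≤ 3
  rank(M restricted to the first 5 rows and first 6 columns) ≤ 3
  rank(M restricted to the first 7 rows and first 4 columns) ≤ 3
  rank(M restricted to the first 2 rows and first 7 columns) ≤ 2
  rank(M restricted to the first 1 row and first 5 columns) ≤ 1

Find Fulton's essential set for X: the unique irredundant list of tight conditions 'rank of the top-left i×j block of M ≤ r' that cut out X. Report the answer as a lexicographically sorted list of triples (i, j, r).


Rank table r_w(8×8) implied by the 8 constraints:

  i=1: 0 0 0 0 0 0 0 1
  i=2: 1 1 1 1 1 1 1 2
  i=3: 1 2 2 2 2 2 2 3
  i=4: 1 2 3 3 3 3 3 4
  i=5: 1 2 3 3 3 3 4 5
  i=6: 1 2 3 3 4 4 5 6
  i=7: 1 2 3 3 4 5 6 7
  i=8: 1 2 3 4 5 6 7 8

the unique w with this rank table is (8, 1, 2, 3, 7, 5, 6, 4).

D(w) has 12 cells with 3 SE-corners; essential set:

[(1, 7, 0), (5, 6, 3), (7, 4, 3)]


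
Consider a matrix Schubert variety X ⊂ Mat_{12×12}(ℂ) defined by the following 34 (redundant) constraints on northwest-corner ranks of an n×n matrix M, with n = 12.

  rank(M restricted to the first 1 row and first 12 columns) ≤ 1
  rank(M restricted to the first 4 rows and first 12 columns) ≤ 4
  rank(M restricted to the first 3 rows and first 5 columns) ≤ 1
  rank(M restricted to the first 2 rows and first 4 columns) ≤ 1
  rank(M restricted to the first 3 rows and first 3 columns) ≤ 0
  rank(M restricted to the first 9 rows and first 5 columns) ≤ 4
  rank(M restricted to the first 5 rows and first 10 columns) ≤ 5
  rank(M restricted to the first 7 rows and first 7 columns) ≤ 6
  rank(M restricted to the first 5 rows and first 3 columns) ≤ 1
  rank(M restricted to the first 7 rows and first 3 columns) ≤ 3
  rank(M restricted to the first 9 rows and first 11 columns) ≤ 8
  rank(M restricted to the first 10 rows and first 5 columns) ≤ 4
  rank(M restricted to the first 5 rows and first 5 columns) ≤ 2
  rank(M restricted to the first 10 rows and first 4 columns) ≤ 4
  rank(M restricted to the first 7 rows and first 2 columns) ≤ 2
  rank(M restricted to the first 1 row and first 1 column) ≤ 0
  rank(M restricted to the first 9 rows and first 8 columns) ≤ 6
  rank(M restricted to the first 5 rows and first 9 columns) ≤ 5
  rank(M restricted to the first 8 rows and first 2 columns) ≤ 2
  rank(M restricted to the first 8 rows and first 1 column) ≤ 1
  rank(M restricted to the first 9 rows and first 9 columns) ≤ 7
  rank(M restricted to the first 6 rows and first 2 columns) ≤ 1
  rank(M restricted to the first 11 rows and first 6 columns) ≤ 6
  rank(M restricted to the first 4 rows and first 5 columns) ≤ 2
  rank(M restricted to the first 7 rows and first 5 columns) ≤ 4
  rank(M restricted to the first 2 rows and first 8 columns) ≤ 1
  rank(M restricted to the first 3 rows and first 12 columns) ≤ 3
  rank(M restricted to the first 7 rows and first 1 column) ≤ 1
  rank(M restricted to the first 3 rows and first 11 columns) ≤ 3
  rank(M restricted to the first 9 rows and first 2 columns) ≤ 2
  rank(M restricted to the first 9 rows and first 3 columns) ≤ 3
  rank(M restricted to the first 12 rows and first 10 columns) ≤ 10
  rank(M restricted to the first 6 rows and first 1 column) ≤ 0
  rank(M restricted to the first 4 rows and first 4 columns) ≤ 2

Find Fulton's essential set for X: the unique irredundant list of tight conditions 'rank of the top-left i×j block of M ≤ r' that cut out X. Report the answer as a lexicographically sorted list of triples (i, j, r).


Rank table r_w(12×12) implied by the 34 constraints:

  R[1]: 0 0 0 1 1 1 1 1 1 1 1 1
  R[2]: 0 0 0 1 1 1 1 1 2 2 2 2
  R[3]: 0 0 0 1 1 2 2 2 3 3 3 3
  R[4]: 0 1 1 2 2 3 3 3 4 4 4 4
  R[5]: 0 1 1 2 2 3 4 4 5 5 5 5
  R[6]: 0 1 2 3 3 4 5 5 6 6 6 6
  R[7]: 1 2 3 4 4 5 6 6 7 7 7 7
  R[8]: 1 2 3 4 4 5 6 6 7 8 8 8
  R[9]: 1 2 3 4 4 5 6 6 7 8 8 9
  R[10]: 1 2 3 4 4 5 6 7 8 9 9 10
  R[11]: 1 2 3 4 5 6 7 8 9 10 10 11
  R[12]: 1 2 3 4 5 6 7 8 9 10 11 12

so w = (4, 9, 6, 2, 7, 3, 1, 10, 12, 8, 5, 11).

Fulton essential set (9 of the 25 Rothe cells):

[(2, 8, 1), (3, 3, 0), (3, 5, 1), (5, 3, 1), (5, 5, 2), (6, 1, 0), (9, 8, 6), (9, 11, 8), (10, 5, 4)]


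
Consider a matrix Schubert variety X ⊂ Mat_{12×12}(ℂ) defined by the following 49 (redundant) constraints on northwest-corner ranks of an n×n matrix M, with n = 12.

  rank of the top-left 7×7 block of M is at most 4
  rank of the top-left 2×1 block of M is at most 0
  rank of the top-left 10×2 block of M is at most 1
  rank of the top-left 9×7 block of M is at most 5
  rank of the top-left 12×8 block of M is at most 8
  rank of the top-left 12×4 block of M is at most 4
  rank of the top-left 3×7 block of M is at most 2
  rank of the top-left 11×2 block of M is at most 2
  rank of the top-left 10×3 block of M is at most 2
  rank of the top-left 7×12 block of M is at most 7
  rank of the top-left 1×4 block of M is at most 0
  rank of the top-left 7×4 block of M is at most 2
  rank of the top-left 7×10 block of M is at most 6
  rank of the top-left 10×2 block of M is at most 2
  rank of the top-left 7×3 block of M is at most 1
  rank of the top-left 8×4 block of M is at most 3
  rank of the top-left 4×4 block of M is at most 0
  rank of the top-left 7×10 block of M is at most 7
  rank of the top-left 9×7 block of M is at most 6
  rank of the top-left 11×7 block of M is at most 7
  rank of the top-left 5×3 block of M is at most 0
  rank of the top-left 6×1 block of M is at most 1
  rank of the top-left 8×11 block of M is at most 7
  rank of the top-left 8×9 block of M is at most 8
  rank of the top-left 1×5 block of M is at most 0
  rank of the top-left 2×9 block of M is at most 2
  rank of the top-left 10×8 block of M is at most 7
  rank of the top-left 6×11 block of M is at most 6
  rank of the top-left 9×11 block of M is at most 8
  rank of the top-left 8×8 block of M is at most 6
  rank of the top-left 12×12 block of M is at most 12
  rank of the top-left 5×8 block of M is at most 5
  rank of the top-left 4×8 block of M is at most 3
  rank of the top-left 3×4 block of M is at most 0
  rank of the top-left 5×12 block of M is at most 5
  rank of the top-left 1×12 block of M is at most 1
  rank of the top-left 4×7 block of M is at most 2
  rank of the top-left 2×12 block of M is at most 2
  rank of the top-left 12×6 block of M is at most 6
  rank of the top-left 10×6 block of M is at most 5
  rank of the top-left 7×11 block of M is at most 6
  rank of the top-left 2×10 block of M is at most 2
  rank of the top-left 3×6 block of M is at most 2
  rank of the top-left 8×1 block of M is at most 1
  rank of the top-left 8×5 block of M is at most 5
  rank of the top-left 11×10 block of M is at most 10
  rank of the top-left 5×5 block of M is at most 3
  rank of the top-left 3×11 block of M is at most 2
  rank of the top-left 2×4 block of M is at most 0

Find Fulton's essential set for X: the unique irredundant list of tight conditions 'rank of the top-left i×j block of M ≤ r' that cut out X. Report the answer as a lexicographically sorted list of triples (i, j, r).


Reconstructing r_w from the 49 given conditions:

  i=1: 0, 0, 0, 0, 0, 1, 1, 1, 1, 1, 1, 1
  i=2: 0, 0, 0, 0, 1, 2, 2, 2, 2, 2, 2, 2
  i=3: 0, 0, 0, 0, 1, 2, 2, 2, 2, 2, 2, 3
  i=4: 0, 0, 0, 0, 1, 2, 2, 3, 3, 3, 3, 4
  i=5: 0, 0, 0, 1, 2, 3, 3, 4, 4, 4, 4, 5
  i=6: 1, 1, 1, 2, 3, 4, 4, 5, 5, 5, 5, 6
  i=7: 1, 1, 1, 2, 3, 4, 4, 5, 6, 6, 6, 7
  i=8: 1, 1, 2, 3, 4, 5, 5, 6, 7, 7, 7, 8
  i=9: 1, 1, 2, 3, 4, 5, 5, 6, 7, 8, 8, 9
  i=10: 1, 1, 2, 3, 4, 5, 6, 7, 8, 9, 9, 10
  i=11: 1, 2, 3, 4, 5, 6, 7, 8, 9, 10, 10, 11
  i=12: 1, 2, 3, 4, 5, 6, 7, 8, 9, 10, 11, 12

so w = (6, 5, 12, 8, 4, 1, 9, 3, 10, 7, 2, 11).

Rothe diagram D(w) (33 cells), 9 SE-corners (essential conditions):

[(1, 5, 0), (3, 11, 2), (4, 4, 0), (4, 7, 2), (5, 3, 0), (7, 3, 1), (7, 7, 4), (9, 7, 5), (10, 2, 1)]


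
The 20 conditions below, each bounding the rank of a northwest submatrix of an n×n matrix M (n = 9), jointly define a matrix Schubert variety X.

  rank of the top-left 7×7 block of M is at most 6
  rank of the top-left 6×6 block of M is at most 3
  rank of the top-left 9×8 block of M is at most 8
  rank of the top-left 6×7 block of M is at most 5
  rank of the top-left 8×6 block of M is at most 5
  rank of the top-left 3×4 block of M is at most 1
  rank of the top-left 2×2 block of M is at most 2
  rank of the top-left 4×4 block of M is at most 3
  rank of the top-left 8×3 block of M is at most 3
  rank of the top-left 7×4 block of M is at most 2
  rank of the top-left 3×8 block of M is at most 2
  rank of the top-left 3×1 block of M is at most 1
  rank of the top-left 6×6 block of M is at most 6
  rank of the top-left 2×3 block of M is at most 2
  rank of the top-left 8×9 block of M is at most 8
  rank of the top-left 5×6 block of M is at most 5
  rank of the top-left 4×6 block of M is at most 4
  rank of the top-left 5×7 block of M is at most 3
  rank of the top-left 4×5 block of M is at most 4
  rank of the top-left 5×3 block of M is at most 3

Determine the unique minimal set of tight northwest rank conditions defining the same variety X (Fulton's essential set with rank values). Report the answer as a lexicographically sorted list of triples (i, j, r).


Reconstructing r_w from the 20 given conditions:

  1  1  1  1  1  1  1  1  1
  1  1  1  1  2  2  2  2  2
  1  1  1  1  2  2  2  2  3
  1  2  2  2  3  3  3  3  4
  1  2  2  2  3  3  3  4  5
  1  2  2  2  3  3  4  5  6
  1  2  2  2  3  4  5  6  7
  1  2  3  3  4  5  6  7  8
  1  2  3  4  5  6  7  8  9

hence w(1..9) = (1, 5, 9, 2, 8, 7, 6, 3, 4).

Rothe diagram D(w) (18 cells), 5 SE-corners (essential conditions):

[(3, 4, 1), (3, 8, 2), (5, 7, 3), (6, 6, 3), (7, 4, 2)]


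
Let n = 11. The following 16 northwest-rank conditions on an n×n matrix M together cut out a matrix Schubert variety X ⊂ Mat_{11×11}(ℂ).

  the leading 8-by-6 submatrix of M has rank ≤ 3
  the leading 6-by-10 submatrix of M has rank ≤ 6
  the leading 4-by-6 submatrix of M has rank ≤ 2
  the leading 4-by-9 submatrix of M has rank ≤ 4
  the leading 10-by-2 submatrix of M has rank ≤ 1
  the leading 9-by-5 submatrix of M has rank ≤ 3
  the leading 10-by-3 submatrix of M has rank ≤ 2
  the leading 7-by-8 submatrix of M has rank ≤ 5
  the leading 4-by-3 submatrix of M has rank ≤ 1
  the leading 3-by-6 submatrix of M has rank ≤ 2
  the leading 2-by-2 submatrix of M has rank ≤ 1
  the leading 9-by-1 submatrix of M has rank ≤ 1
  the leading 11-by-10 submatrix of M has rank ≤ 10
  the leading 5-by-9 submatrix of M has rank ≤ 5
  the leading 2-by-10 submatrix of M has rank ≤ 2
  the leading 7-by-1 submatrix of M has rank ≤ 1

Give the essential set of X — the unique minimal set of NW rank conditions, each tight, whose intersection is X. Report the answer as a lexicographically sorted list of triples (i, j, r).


The tightest implied rank at each (i,j), from the 16 conditions:

  1 1 1 1 1 1 1 1 1 1 1
  1 1 1 2 2 2 2 2 2 2 2
  1 1 1 2 2 2 3 3 3 3 3
  1 1 1 2 2 2 3 4 4 4 4
  1 1 2 3 3 3 4 5 5 5 5
  1 1 2 3 3 3 4 5 6 6 6
  1 1 2 3 3 3 4 5 6 7 7
  1 1 2 3 3 3 4 5 6 7 8
  1 1 2 3 3 4 5 6 7 8 9
  1 1 2 3 4 5 6 7 8 9 10
  1 2 3 4 5 6 7 8 9 10 11

giving w = (1, 4, 7, 8, 3, 9, 10, 11, 6, 5, 2) via Δ²R.

Rothe diagram D(w) (23 cells), 5 SE-corners (essential conditions):

[(4, 3, 1), (4, 6, 2), (8, 6, 3), (9, 5, 3), (10, 2, 1)]


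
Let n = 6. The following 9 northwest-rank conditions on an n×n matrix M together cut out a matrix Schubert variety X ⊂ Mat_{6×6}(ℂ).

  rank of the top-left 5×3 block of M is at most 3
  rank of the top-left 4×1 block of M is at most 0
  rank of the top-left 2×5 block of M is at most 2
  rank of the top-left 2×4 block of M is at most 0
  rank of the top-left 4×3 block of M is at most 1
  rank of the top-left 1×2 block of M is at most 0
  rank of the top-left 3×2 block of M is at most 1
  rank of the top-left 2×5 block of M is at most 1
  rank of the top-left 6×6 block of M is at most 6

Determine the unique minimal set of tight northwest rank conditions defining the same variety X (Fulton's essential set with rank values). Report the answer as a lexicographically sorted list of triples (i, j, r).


Recovering R(i,j) via the rank-extension bound from the 9 conditions:

  R[1]: 0  0  0  0  1  1
  R[2]: 0  0  0  0  1  2
  R[3]: 0  1  1  1  2  3
  R[4]: 0  1  1  2  3  4
  R[5]: 1  2  2  3  4  5
  R[6]: 1  2  3  4  5  6

so w = (5, 6, 2, 4, 1, 3).

D(w) has 11 cells with 3 SE-corners; essential set:

[(2, 4, 0), (4, 1, 0), (4, 3, 1)]


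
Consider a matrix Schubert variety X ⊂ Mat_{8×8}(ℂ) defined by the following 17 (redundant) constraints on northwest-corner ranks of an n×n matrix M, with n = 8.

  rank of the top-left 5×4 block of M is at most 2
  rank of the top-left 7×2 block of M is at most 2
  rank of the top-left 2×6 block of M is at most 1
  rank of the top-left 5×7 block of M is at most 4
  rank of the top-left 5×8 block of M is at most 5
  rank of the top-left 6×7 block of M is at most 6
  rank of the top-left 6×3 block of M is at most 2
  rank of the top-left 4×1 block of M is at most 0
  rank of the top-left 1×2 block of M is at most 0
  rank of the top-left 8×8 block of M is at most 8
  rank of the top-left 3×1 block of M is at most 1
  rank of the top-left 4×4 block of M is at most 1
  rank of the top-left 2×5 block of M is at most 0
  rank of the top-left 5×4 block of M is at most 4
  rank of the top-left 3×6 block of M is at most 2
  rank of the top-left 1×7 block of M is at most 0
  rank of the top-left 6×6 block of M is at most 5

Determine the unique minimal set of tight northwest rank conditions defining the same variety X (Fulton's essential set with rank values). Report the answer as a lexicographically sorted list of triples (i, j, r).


The tightest implied rank at each (i,j), from the 17 conditions:

  row 1: 0 | 0 | 0 | 0 | 0 | 0 | 0 | 1
  row 2: 0 | 0 | 0 | 0 | 0 | 1 | 1 | 2
  row 3: 0 | 1 | 1 | 1 | 1 | 2 | 2 | 3
  row 4: 0 | 1 | 1 | 1 | 2 | 3 | 3 | 4
  row 5: 1 | 2 | 2 | 2 | 3 | 4 | 4 | 5
  row 6: 1 | 2 | 2 | 3 | 4 | 5 | 5 | 6
  row 7: 1 | 2 | 3 | 4 | 5 | 6 | 6 | 7
  row 8: 1 | 2 | 3 | 4 | 5 | 6 | 7 | 8

so w = (8, 6, 2, 5, 1, 4, 3, 7).

D(w) has 17 cells with 5 SE-corners; essential set:

[(1, 7, 0), (2, 5, 0), (4, 1, 0), (4, 4, 1), (6, 3, 2)]


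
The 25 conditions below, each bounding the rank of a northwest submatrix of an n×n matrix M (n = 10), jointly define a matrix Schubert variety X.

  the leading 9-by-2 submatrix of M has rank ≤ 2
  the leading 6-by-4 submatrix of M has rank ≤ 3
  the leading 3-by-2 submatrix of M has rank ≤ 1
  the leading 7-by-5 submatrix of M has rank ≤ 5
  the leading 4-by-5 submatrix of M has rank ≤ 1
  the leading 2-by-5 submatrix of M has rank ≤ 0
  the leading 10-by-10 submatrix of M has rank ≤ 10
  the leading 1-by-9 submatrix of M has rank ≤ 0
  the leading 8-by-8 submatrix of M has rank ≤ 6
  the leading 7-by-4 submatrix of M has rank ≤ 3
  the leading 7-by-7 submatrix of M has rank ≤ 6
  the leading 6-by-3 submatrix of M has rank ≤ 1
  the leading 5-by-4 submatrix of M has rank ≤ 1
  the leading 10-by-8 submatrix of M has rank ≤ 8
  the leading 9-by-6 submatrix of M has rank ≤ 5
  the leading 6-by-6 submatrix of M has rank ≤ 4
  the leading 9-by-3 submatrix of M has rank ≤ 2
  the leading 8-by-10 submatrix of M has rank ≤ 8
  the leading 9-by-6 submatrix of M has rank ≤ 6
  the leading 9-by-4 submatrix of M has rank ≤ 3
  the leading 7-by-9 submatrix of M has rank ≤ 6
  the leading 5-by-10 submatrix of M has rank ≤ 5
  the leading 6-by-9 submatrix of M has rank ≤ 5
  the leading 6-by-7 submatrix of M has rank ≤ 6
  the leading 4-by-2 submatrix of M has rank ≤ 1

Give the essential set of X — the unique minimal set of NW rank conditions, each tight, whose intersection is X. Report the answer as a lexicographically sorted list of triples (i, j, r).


Computing R[i][j] = min implied NW-rank bound (n=10, 25 conditions):

  row 1: 0, 0, 0, 0, 0, 0, 0, 0, 0, 1
  row 2: 0, 0, 0, 0, 0, 1, 1, 1, 1, 2
  row 3: 1, 1, 1, 1, 1, 2, 2, 2, 2, 3
  row 4: 1, 1, 1, 1, 1, 2, 3, 3, 3, 4
  row 5: 1, 1, 1, 1, 2, 3, 4, 4, 4, 5
  row 6: 1, 1, 1, 2, 3, 4, 5, 5, 5, 6
  row 7: 1, 2, 2, 3, 4, 5, 6, 6, 6, 7
  row 8: 1, 2, 2, 3, 4, 5, 6, 6, 7, 8
  row 9: 1, 2, 2, 3, 4, 5, 6, 7, 8, 9
  row 10: 1, 2, 3, 4, 5, 6, 7, 8, 9, 10

the unique w with this rank table is (10, 6, 1, 7, 5, 4, 2, 9, 8, 3).

Fulton essential set (7 of the 26 Rothe cells):

[(1, 9, 0), (2, 5, 0), (4, 5, 1), (5, 4, 1), (6, 3, 1), (8, 8, 6), (9, 3, 2)]


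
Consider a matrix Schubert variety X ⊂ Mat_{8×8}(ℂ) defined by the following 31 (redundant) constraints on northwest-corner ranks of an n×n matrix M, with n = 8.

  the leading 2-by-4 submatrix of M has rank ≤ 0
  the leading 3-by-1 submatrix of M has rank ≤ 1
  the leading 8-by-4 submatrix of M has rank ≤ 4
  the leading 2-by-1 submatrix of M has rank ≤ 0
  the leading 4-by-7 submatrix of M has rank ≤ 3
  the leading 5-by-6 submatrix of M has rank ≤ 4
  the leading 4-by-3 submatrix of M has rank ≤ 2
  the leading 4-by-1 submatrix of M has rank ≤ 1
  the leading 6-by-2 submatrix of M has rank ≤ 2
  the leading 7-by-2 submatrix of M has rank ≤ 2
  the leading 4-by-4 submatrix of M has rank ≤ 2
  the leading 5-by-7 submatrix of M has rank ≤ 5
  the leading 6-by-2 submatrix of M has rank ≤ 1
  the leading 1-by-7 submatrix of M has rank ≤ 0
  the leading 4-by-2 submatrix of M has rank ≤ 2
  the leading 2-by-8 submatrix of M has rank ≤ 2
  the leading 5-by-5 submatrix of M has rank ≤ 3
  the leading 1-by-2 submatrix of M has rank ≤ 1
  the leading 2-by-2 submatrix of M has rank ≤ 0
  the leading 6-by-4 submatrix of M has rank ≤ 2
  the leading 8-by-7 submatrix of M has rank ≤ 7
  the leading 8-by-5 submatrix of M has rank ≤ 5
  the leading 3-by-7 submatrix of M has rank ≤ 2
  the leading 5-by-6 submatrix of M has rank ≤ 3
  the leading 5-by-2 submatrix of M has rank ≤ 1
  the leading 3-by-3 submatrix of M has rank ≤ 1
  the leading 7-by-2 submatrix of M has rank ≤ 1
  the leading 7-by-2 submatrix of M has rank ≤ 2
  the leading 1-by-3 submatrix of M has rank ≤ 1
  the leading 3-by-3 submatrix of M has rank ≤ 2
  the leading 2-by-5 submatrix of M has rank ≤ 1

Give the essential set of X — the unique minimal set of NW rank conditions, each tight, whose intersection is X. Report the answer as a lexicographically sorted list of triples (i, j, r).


Computing R[i][j] = min implied NW-rank bound (n=8, 31 conditions):

  R[1]: 0, 0, 0, 0, 0, 0, 0, 1
  R[2]: 0, 0, 0, 0, 1, 1, 1, 2
  R[3]: 1, 1, 1, 1, 2, 2, 2, 3
  R[4]: 1, 1, 2, 2, 3, 3, 3, 4
  R[5]: 1, 1, 2, 2, 3, 3, 4, 5
  R[6]: 1, 1, 2, 2, 3, 4, 5, 6
  R[7]: 1, 1, 2, 3, 4, 5, 6, 7
  R[8]: 1, 2, 3, 4, 5, 6, 7, 8

reading off 1-entries of Δ²R: w = (8, 5, 1, 3, 7, 6, 4, 2).

Rothe diagram D(w) (18 cells), 5 SE-corners (essential conditions):

[(1, 7, 0), (2, 4, 0), (5, 6, 3), (6, 4, 2), (7, 2, 1)]


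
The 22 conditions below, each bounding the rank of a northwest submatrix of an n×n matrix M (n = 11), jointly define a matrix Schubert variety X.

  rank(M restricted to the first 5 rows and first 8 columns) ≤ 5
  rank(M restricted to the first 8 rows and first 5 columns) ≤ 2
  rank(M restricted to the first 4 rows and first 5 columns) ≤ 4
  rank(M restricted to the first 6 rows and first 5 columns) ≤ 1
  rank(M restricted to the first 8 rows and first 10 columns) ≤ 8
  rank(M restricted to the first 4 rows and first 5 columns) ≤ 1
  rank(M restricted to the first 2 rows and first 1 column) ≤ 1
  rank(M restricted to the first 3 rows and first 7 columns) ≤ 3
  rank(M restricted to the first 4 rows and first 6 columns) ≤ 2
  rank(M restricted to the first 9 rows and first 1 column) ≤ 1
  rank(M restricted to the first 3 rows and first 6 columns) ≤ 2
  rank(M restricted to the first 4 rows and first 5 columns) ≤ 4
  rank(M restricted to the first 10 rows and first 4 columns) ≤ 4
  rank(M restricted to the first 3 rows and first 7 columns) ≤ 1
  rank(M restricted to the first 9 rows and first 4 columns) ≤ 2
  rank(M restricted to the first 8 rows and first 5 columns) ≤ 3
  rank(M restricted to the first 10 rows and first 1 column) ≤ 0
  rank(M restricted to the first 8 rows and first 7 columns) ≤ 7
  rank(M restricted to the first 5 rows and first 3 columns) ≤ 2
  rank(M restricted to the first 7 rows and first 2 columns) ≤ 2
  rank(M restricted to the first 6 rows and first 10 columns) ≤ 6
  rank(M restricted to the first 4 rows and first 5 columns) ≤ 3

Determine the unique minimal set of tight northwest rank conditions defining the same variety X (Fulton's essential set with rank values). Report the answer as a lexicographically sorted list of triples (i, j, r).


Recovering R(i,j) via the rank-extension bound from the 22 conditions:

  R[1]: 0  1  1  1  1  1  1  1  1  1  1
  R[2]: 0  1  1  1  1  1  1  2  2  2  2
  R[3]: 0  1  1  1  1  1  1  2  3  3  3
  R[4]: 0  1  1  1  1  2  2  3  4  4  4
  R[5]: 0  1  1  1  1  2  3  4  5  5  5
  R[6]: 0  1  1  1  1  2  3  4  5  6  6
  R[7]: 0  1  2  2  2  3  4  5  6  7  7
  R[8]: 0  1  2  2  2  3  4  5  6  7  8
  R[9]: 0  1  2  2  3  4  5  6  7  8  9
  R[10]: 0  1  2  3  4  5  6  7  8  9  10
  R[11]: 1  2  3  4  5  6  7  8  9  10  11

so w = (2, 8, 9, 6, 7, 10, 3, 11, 5, 4, 1).

5 SE-corners of the 32-cell Rothe diagram give Ess(w):

[(3, 7, 1), (6, 5, 1), (8, 5, 2), (9, 4, 2), (10, 1, 0)]


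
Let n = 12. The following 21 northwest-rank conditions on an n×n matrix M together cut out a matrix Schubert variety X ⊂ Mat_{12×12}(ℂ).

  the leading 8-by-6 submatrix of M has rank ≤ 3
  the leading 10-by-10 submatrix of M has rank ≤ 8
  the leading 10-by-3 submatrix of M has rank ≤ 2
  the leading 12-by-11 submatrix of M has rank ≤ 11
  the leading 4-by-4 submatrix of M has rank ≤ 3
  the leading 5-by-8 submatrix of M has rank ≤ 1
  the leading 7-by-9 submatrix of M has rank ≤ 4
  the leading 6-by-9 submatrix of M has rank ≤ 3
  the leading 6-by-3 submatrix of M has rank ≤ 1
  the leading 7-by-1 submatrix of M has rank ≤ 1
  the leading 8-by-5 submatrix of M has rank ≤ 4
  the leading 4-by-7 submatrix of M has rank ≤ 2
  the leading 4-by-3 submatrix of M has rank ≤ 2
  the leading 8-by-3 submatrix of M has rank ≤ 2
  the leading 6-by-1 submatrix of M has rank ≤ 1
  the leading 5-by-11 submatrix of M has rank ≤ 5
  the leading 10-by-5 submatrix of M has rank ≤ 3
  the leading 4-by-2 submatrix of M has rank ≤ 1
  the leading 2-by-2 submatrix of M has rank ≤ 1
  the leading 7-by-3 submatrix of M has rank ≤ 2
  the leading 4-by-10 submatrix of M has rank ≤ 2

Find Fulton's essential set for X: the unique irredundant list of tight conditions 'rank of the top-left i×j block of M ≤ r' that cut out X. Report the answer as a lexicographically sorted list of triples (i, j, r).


Recovering R(i,j) via the rank-extension bound from the 21 conditions:

  R[1]: 1 1 1 1 1 1 1 1 1 1 1 1
  R[2]: 1 1 1 1 1 1 1 1 2 2 2 2
  R[3]: 1 1 1 1 1 1 1 1 2 2 3 3
  R[4]: 1 1 1 1 1 1 1 1 2 2 3 4
  R[5]: 1 1 1 1 1 1 1 1 2 3 4 5
  R[6]: 1 1 1 2 2 2 2 2 3 4 5 6
  R[7]: 1 2 2 3 3 3 3 3 4 5 6 7
  R[8]: 1 2 2 3 3 3 4 4 5 6 7 8
  R[9]: 1 2 2 3 3 4 5 5 6 7 8 9
  R[10]: 1 2 2 3 3 4 5 6 7 8 9 10
  R[11]: 1 2 3 4 4 5 6 7 8 9 10 11
  R[12]: 1 2 3 4 5 6 7 8 9 10 11 12

reading off 1-entries of Δ²R: w = (1, 9, 11, 12, 10, 4, 2, 7, 6, 8, 3, 5).

Rothe diagram D(w) (39 cells), 6 SE-corners (essential conditions):

[(4, 10, 2), (5, 8, 1), (6, 3, 1), (8, 6, 3), (10, 3, 2), (10, 5, 3)]


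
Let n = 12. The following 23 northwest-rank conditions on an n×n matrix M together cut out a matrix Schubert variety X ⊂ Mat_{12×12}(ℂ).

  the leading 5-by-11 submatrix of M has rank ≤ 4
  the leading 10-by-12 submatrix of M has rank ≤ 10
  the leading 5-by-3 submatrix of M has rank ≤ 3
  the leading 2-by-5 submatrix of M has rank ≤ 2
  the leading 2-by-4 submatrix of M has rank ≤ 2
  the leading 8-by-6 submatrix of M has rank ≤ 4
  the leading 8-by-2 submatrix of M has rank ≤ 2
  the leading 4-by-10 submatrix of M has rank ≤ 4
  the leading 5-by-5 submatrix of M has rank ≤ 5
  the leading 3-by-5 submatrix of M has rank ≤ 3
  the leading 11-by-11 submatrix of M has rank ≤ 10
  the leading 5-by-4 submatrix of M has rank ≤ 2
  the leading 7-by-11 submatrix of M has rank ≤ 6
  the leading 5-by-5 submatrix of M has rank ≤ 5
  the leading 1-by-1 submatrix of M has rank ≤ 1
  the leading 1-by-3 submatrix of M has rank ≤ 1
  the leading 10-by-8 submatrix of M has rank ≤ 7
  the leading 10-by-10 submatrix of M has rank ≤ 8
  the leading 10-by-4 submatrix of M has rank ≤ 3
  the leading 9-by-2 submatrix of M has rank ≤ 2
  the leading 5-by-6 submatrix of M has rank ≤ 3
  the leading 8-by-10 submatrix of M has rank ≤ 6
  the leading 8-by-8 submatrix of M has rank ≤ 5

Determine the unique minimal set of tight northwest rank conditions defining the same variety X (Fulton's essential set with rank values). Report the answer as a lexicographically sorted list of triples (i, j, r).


Recovering R(i,j) via the rank-extension bound from the 23 conditions:

  i=1: 1 1 1 1 1 1 1 1 1 1 1 1
  i=2: 1 2 2 2 2 2 2 2 2 2 2 2
  i=3: 1 2 2 2 3 3 3 3 3 3 3 3
  i=4: 1 2 2 2 3 3 4 4 4 4 4 4
  i=5: 1 2 2 2 3 3 4 4 4 4 4 5
  i=6: 1 2 3 3 4 4 5 5 5 5 5 6
  i=7: 1 2 3 3 4 4 5 5 6 6 6 7
  i=8: 1 2 3 3 4 4 5 5 6 6 7 8
  i=9: 1 2 3 3 4 5 6 6 7 7 8 9
  i=10: 1 2 3 3 4 5 6 7 8 8 9 10
  i=11: 1 2 3 4 5 6 7 8 9 9 10 11
  i=12: 1 2 3 4 5 6 7 8 9 10 11 12

giving w = (1, 2, 5, 7, 12, 3, 9, 11, 6, 8, 4, 10) via Δ²R.

D(w) has 21 cells with 7 SE-corners; essential set:

[(5, 4, 2), (5, 6, 3), (5, 11, 4), (8, 6, 4), (8, 8, 5), (8, 10, 6), (10, 4, 3)]


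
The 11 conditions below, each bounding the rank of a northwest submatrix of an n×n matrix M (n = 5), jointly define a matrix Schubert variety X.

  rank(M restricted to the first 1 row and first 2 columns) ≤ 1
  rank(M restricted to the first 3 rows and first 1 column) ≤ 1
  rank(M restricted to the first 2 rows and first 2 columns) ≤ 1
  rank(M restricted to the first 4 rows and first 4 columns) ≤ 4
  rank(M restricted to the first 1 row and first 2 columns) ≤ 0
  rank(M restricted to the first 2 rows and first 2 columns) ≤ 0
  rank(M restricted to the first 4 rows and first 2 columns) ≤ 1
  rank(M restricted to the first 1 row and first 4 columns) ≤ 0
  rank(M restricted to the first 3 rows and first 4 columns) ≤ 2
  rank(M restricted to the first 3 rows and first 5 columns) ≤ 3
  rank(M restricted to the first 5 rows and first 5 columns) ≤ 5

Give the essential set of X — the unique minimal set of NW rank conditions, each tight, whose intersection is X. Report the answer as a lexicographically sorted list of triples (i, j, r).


Propagating the 11 rank bounds to every northwest block:

  0, 0, 0, 0, 1
  0, 0, 1, 1, 2
  1, 1, 2, 2, 3
  1, 1, 2, 3, 4
  1, 2, 3, 4, 5

so w = (5, 3, 1, 4, 2).

|D(w)|=7, |Ess(w)|=3:

[(1, 4, 0), (2, 2, 0), (4, 2, 1)]


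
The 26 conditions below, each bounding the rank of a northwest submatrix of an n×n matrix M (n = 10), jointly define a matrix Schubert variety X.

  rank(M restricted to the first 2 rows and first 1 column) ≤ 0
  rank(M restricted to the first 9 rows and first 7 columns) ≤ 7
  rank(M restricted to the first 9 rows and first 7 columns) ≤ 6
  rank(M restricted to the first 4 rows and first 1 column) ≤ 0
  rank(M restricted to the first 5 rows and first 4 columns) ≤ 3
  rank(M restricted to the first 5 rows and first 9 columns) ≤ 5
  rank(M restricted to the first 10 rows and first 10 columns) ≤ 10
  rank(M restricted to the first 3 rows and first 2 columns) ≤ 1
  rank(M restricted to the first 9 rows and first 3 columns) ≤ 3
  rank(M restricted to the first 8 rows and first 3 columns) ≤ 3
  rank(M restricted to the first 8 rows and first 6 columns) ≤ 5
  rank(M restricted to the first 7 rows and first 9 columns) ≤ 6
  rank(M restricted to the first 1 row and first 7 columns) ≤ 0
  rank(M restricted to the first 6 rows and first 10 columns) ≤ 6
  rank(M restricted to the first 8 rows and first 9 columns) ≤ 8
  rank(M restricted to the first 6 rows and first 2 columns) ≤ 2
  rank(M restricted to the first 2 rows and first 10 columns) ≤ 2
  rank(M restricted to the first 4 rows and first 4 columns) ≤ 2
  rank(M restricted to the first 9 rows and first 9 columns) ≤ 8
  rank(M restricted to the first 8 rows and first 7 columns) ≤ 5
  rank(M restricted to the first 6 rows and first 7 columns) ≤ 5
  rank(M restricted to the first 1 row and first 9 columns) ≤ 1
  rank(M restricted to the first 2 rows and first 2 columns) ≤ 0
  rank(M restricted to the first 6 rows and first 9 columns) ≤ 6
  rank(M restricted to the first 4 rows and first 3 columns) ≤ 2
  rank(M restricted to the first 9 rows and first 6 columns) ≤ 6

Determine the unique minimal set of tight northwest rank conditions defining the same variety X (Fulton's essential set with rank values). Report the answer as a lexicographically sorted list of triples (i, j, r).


Recovering R(i,j) via the rank-extension bound from the 26 conditions:

  row 1: 0  0  0  0  0  0  0  1  1  1
  row 2: 0  0  1  1  1  1  1  2  2  2
  row 3: 0  1  2  2  2  2  2  3  3  3
  row 4: 0  1  2  2  3  3  3  4  4  4
  row 5: 1  2  3  3  4  4  4  5  5  5
  row 6: 1  2  3  4  5  5  5  6  6  6
  row 7: 1  2  3  4  5  5  5  6  6  7
  row 8: 1  2  3  4  5  5  5  6  7  8
  row 9: 1  2  3  4  5  6  6  7  8  9
  row 10: 1  2  3  4  5  6  7  8  9  10

the unique w with this rank table is (8, 3, 2, 5, 1, 4, 10, 9, 6, 7).

6 SE-corners of the 17-cell Rothe diagram give Ess(w):

[(1, 7, 0), (2, 2, 0), (4, 1, 0), (4, 4, 2), (7, 9, 6), (8, 7, 5)]


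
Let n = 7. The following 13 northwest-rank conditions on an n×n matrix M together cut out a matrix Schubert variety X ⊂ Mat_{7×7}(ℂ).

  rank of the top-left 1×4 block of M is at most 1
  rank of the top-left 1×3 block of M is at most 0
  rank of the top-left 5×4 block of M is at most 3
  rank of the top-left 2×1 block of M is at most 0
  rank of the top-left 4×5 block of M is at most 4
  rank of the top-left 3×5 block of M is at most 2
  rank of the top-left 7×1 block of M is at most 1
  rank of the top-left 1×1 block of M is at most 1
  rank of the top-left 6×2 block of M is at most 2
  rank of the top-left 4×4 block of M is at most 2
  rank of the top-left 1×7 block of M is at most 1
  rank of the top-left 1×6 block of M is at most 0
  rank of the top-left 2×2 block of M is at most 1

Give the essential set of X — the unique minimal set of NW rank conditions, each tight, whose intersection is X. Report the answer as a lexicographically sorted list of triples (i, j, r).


Computing R[i][j] = min implied NW-rank bound (n=7, 13 conditions):

  0  0  0  0  0  0  1
  0  1  1  1  1  1  2
  1  2  2  2  2  2  3
  1  2  2  2  3  3  4
  1  2  3  3  4  4  5
  1  2  3  4  5  5  6
  1  2  3  4  5  6  7

second differences of R give the permutation w = (7, 2, 1, 5, 3, 4, 6).

Rothe diagram D(w) (9 cells), 3 SE-corners (essential conditions):

[(1, 6, 0), (2, 1, 0), (4, 4, 2)]


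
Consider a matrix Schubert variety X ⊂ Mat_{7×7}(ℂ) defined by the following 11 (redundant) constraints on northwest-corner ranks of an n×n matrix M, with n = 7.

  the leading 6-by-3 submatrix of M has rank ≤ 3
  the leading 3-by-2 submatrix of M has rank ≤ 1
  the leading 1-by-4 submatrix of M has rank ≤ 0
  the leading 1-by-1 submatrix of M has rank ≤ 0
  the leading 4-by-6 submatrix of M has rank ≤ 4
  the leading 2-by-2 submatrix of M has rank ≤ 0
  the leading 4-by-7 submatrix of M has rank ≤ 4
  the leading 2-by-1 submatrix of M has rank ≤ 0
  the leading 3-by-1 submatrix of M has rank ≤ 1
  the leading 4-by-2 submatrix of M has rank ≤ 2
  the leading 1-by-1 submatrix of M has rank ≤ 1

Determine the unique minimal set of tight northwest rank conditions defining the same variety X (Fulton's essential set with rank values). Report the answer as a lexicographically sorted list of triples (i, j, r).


Rank table r_w(7×7) implied by the 11 constraints:

  R[1]: 0  0  0  0  1  1  1
  R[2]: 0  0  1  1  2  2  2
  R[3]: 1  1  2  2  3  3  3
  R[4]: 1  2  3  3  4  4  4
  R[5]: 1  2  3  4  5  5  5
  R[6]: 1  2  3  4  5  6  6
  R[7]: 1  2  3  4  5  6  7

the unique w with this rank table is (5, 3, 1, 2, 4, 6, 7).

2 SE-corners of the 6-cell Rothe diagram give Ess(w):

[(1, 4, 0), (2, 2, 0)]


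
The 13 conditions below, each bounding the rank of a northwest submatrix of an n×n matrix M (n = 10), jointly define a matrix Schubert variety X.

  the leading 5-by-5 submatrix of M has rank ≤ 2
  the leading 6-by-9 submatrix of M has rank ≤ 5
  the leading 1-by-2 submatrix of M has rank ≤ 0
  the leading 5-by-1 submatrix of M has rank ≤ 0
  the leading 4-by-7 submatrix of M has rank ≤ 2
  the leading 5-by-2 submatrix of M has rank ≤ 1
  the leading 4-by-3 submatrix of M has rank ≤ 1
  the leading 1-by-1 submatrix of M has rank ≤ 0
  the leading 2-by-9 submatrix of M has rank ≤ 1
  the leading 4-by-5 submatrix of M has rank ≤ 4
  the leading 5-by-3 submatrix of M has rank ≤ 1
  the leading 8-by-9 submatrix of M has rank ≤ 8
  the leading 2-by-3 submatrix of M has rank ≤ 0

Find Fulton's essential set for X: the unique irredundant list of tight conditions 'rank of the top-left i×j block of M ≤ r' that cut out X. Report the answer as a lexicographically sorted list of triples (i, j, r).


Computing R[i][j] = min implied NW-rank bound (n=10, 13 conditions):

  R[1]: 0 | 0 | 0 | 1 | 1 | 1 | 1 | 1 | 1 | 1
  R[2]: 0 | 0 | 0 | 1 | 1 | 1 | 1 | 1 | 1 | 2
  R[3]: 0 | 1 | 1 | 2 | 2 | 2 | 2 | 2 | 2 | 3
  R[4]: 0 | 1 | 1 | 2 | 2 | 2 | 2 | 3 | 3 | 4
  R[5]: 0 | 1 | 1 | 2 | 2 | 3 | 3 | 4 | 4 | 5
  R[6]: 1 | 2 | 2 | 3 | 3 | 4 | 4 | 5 | 5 | 6
  R[7]: 1 | 2 | 3 | 4 | 4 | 5 | 5 | 6 | 6 | 7
  R[8]: 1 | 2 | 3 | 4 | 5 | 6 | 6 | 7 | 7 | 8
  R[9]: 1 | 2 | 3 | 4 | 5 | 6 | 7 | 8 | 8 | 9
  R[10]: 1 | 2 | 3 | 4 | 5 | 6 | 7 | 8 | 9 | 10

giving w = (4, 10, 2, 8, 6, 1, 3, 5, 7, 9) via Δ²R.

6 SE-corners of the 20-cell Rothe diagram give Ess(w):

[(2, 3, 0), (2, 9, 1), (4, 7, 2), (5, 1, 0), (5, 3, 1), (5, 5, 2)]


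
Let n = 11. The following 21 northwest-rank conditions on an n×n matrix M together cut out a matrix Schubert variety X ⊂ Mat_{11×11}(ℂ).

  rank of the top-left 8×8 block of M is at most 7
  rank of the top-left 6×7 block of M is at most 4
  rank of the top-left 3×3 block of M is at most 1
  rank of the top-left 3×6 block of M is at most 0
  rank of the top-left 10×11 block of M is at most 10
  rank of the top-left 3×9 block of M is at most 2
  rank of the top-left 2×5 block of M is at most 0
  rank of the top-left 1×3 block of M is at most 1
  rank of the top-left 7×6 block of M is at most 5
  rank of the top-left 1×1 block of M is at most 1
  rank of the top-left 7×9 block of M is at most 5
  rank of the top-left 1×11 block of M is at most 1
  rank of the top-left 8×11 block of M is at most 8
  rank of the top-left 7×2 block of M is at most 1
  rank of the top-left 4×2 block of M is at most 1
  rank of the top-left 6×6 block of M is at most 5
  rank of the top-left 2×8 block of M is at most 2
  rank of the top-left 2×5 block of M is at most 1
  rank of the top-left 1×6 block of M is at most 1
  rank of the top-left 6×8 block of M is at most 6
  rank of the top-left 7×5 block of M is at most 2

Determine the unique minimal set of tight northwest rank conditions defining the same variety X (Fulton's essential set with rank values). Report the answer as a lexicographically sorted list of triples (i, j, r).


Reconstructing r_w from the 21 given conditions:

  i=1: 0 | 0 | 0 | 0 | 0 | 0 | 1 | 1 | 1 | 1 | 1
  i=2: 0 | 0 | 0 | 0 | 0 | 0 | 1 | 2 | 2 | 2 | 2
  i=3: 0 | 0 | 0 | 0 | 0 | 0 | 1 | 2 | 2 | 3 | 3
  i=4: 1 | 1 | 1 | 1 | 1 | 1 | 2 | 3 | 3 | 4 | 4
  i=5: 1 | 1 | 2 | 2 | 2 | 2 | 3 | 4 | 4 | 5 | 5
  i=6: 1 | 1 | 2 | 2 | 2 | 3 | 4 | 5 | 5 | 6 | 6
  i=7: 1 | 1 | 2 | 2 | 2 | 3 | 4 | 5 | 5 | 6 | 7
  i=8: 1 | 2 | 3 | 3 | 3 | 4 | 5 | 6 | 6 | 7 | 8
  i=9: 1 | 2 | 3 | 4 | 4 | 5 | 6 | 7 | 7 | 8 | 9
  i=10: 1 | 2 | 3 | 4 | 5 | 6 | 7 | 8 | 8 | 9 | 10
  i=11: 1 | 2 | 3 | 4 | 5 | 6 | 7 | 8 | 9 | 10 | 11

reading off 1-entries of Δ²R: w = (7, 8, 10, 1, 3, 6, 11, 2, 4, 5, 9).

Fulton essential set (5 of the 27 Rothe cells):

[(3, 6, 0), (3, 9, 2), (7, 2, 1), (7, 5, 2), (7, 9, 5)]
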